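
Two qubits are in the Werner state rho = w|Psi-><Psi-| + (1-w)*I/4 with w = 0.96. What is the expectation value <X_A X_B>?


|Psi-> = (|01> - |10>)/sqrt(2)
For the pure Bell state, <X_A X_B> = -1 (Bell-state Pauli correlator).
The maximally-mixed part I/4 has tr(I/4 * P tensor P) = 0 for any traceless Pauli P.
So <X_A X_B>_rho = w * (-1) + (1 - w) * 0
= 0.96 * (-1)
= -0.9600

-0.9600


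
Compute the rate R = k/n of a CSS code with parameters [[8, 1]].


Code rate R = k/n
= 1/8
= 0.1250

0.1250


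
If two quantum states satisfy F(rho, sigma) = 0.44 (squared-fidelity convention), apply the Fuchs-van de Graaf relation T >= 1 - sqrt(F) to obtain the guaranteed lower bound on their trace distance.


Fuchs-van de Graaf (squared-fidelity convention): 1 - sqrt(F) <= T <= sqrt(1 - F).
Lower bound: T >= 1 - sqrt(F)
sqrt(F) = sqrt(0.44) = 0.6633
T >= 1 - 0.6633
T >= 0.3367

0.3367


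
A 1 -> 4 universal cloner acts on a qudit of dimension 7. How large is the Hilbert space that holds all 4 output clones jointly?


Output space = H^(tensor 4) where dim(H) = 7
dim = 7^4
= 49 (after 2 factors)
= 343 (after 3 factors)
= 2401 (after 4 factors)
= 2401

2401


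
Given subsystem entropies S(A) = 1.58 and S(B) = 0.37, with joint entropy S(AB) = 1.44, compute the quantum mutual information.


I(A:B) = S(A) + S(B) - S(AB)
= 1.58 + 0.37 - 1.44
= 0.5100

0.5100


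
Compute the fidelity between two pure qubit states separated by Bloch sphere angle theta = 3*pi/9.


For states separated by angle theta on Bloch sphere:
F = cos^2(theta/2)
theta = 3*pi/9 = 1.0472
theta/2 = 0.5236
cos(theta/2) = 0.8660
F = 0.7500

0.7500


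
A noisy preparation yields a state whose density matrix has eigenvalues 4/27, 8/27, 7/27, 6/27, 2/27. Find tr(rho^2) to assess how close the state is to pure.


tr(rho^2) = sum of eigenvalues squared
= (4/27)^2 + (8/27)^2 + (7/27)^2 + (6/27)^2 + (2/27)^2
= (16 + 64 + 49 + 36 + 4) / 729
= 169/729
= 0.2318

0.2318


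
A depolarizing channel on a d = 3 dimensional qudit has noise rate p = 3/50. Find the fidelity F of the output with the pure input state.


F = (1-p) + p/d
= (1 - 0.0600) + 0.0600/3
= 0.9400 + 0.0200
= 0.9600

0.9600


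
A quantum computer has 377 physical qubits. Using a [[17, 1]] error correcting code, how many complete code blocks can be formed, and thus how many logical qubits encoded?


Each code block uses 17 physical qubits for 1 logical qubit(s).
Number of complete blocks = floor(377 / 17) = 22
Logical qubits = 22 * 1
= 22

22


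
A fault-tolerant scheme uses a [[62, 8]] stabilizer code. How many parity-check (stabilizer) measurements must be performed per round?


For an [[n,k]] stabilizer code:
Number of stabilizer generators = n - k
= 62 - 8
= 54

54


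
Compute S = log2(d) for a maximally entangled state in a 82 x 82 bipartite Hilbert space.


For a maximally entangled state in d x d:
S = log2(d) = log2(82)
= 6.3576

6.3576


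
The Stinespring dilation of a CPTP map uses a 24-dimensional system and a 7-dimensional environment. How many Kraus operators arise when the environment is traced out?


Tracing out the environment in an orthonormal basis {|i>_E} gives Kraus operators K_i = <i|_E U |0>_E.
Number of Kraus operators = dim(H_env) = d_env
= 7

7


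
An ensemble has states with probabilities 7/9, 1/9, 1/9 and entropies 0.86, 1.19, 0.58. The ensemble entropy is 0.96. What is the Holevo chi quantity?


chi = S(rho) - sum_i p_i * S(rho_i)
Weighted entropy = 7/9 * 0.86 + 1/9 * 1.19 + 1/9 * 0.58
= 0.8656
chi = 0.96 - 0.8656
= 0.0944

0.0944


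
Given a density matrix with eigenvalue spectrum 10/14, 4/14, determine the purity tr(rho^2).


tr(rho^2) = sum of eigenvalues squared
= (10/14)^2 + (4/14)^2
= (100 + 16) / 196
= 116/196
= 0.5918

0.5918


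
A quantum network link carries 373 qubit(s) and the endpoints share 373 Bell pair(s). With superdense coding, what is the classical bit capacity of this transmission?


Superdense coding allows 2 classical bits per shared entangled pair.
373 pair(s) -> 2 * 373 = 746 classical bits

746


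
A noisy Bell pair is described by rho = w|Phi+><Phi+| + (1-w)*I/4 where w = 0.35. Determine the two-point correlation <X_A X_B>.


|Phi+> = (|00> + |11>)/sqrt(2)
For the pure Bell state, <X_A X_B> = +1 (Bell-state Pauli correlator).
The maximally-mixed part I/4 has tr(I/4 * P tensor P) = 0 for any traceless Pauli P.
So <X_A X_B>_rho = w * (+1) + (1 - w) * 0
= 0.35 * (+1)
= 0.3500

0.3500


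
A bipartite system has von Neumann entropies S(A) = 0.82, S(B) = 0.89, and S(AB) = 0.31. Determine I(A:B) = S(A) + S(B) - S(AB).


I(A:B) = S(A) + S(B) - S(AB)
= 0.82 + 0.89 - 0.31
= 1.4000

1.4000


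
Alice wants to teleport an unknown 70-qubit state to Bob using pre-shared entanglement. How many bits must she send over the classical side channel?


Quantum teleportation requires 2 classical bits per qubit teleported.
70 qubit(s) -> 2 * 70 = 140 classical bits

140


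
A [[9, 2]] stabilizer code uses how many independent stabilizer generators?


For an [[n,k]] stabilizer code:
Number of stabilizer generators = n - k
= 9 - 2
= 7

7


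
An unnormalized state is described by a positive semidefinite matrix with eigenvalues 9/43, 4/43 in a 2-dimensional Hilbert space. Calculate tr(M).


tr(M) = sum of eigenvalues
= 9/43 + 4/43
= 13/43
= 0.3023

0.3023


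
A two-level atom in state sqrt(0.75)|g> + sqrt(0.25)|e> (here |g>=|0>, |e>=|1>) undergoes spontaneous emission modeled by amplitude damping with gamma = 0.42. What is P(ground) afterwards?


For amplitude damping with parameter gamma on state sqrt(a)|0> + sqrt(b)|1>:
alpha^2 = 0.75, beta^2 = 0.25
P(|0>) = alpha^2 + gamma * beta^2
= 0.75 + 0.42 * 0.25
= 0.75 + 0.1050
= 0.8550

0.8550


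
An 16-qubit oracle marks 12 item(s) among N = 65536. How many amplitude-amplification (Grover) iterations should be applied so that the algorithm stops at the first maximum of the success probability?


After j Grover iterations the success probability is P(j) = sin^2((2j+1)*theta), where sin(theta) = sqrt(k/N).
N = 2^16 = 65536, k = 12
sin(theta) = sqrt(k/N) = 0.01353164693
theta = arcsin(sqrt(k/N)) = 0.01353205992 rad
P(j) reaches its first maximum when (2j+1)*theta is as close as possible to pi/2, i.e. j = round(pi/(4*theta) - 1/2).
pi/(4*theta) - 1/2 = 57.5398
(For comparison, the common estimate pi/4 * sqrt(N/k) = 58.0416; the exact maximiser is used here.)
Optimal iterations = 58

58


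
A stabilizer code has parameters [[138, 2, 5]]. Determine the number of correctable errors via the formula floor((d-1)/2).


Code parameters: [[138, 2, 5]], distance d = 5.
Number of correctable errors = floor((d-1)/2)
= floor((5 - 1)/2)
= floor(4/2)
= 2

2


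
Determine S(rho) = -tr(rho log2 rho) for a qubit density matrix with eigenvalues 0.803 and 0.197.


S = -p*log2(p) - (1-p)*log2(1-p)
p = 0.8030, 1-p = 0.1970
= -0.8030 * log2(0.8030) - 0.1970 * log2(0.1970)
= -(-0.2542) - (-0.4617)
= 0.7159

0.7159


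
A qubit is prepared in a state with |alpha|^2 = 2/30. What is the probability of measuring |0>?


|alpha|^2 = 2/30 = 0.0667
|beta|^2 = 1 - 2/30 = 28/30 = 0.9333
P(|0>) = |alpha|^2 = 0.0667

0.0667


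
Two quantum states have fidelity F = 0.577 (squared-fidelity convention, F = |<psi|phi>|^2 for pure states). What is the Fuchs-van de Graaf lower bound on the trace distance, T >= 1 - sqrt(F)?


Fuchs-van de Graaf (squared-fidelity convention): 1 - sqrt(F) <= T <= sqrt(1 - F).
Lower bound: T >= 1 - sqrt(F)
sqrt(F) = sqrt(0.577) = 0.7596
T >= 1 - 0.7596
T >= 0.2404

0.2404


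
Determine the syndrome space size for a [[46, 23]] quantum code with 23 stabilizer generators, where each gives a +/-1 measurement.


Each stabilizer generator gives a binary (+1 or -1) measurement outcome.
With 23 independent generators:
Total syndromes = 2^23
= 8388608

8388608


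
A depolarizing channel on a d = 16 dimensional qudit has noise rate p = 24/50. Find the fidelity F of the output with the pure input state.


F = (1-p) + p/d
= (1 - 0.4800) + 0.4800/16
= 0.5200 + 0.0300
= 0.5500

0.5500


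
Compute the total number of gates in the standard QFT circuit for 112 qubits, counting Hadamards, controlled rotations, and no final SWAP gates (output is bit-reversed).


Hadamard gates: 112
Controlled rotations: n*(n-1)/2 = 112*111/2 = 6216
SWAP gates: 0 (omitted)
Total = 112 + 6216
= 6328

6328


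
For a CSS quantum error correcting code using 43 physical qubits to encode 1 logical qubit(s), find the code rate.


Code rate R = k/n
= 1/43
= 0.0233

0.0233


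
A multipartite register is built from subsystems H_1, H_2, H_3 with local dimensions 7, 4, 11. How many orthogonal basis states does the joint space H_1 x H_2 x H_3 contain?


dim(H_1 x H_2 x H_3) = 7 * 4 * 11
= 28 * 11
= 308

308


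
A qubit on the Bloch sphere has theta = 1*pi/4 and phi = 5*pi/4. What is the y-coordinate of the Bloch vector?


theta = 0.7854, phi = 3.9270
r_y = sin(theta)*sin(phi) = 0.7071 * -0.7071
r_y = -0.5000

-0.5000


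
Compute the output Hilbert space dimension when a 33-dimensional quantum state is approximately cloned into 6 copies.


Output space = H^(tensor 6) where dim(H) = 33
dim = 33^6
= 1089 (after 2 factors)
= 35937 (after 3 factors)
= 1185921 (after 4 factors)
= 39135393 (after 5 factors)
= 1291467969 (after 6 factors)
= 1291467969

1291467969


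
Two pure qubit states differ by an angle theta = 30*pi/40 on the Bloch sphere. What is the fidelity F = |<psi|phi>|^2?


For states separated by angle theta on Bloch sphere:
F = cos^2(theta/2)
theta = 30*pi/40 = 2.3562
theta/2 = 1.1781
cos(theta/2) = 0.3827
F = 0.1464

0.1464


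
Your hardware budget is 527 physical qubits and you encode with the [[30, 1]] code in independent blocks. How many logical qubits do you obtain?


Each code block uses 30 physical qubits for 1 logical qubit(s).
Number of complete blocks = floor(527 / 30) = 17
Logical qubits = 17 * 1
= 17

17


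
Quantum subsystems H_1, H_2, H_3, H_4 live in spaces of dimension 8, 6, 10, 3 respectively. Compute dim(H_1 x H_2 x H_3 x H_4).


dim(H_1 x H_2 x H_3 x H_4) = 8 * 6 * 10 * 3
= 48 * 10 * 3
= 480 * 3
= 1440

1440


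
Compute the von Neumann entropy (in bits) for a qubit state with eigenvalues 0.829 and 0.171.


S = -p*log2(p) - (1-p)*log2(1-p)
p = 0.8290, 1-p = 0.1710
= -0.8290 * log2(0.8290) - 0.1710 * log2(0.1710)
= -(-0.2243) - (-0.4357)
= 0.6600

0.6600


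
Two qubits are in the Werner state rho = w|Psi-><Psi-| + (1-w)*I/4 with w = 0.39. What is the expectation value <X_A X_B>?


|Psi-> = (|01> - |10>)/sqrt(2)
For the pure Bell state, <X_A X_B> = -1 (Bell-state Pauli correlator).
The maximally-mixed part I/4 has tr(I/4 * P tensor P) = 0 for any traceless Pauli P.
So <X_A X_B>_rho = w * (-1) + (1 - w) * 0
= 0.39 * (-1)
= -0.3900

-0.3900


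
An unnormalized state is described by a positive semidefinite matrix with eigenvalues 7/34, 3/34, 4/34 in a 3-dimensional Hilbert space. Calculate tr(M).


tr(M) = sum of eigenvalues
= 7/34 + 3/34 + 4/34
= 14/34
= 0.4118

0.4118


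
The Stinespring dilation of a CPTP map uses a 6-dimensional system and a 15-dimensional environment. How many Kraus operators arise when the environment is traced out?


Tracing out the environment in an orthonormal basis {|i>_E} gives Kraus operators K_i = <i|_E U |0>_E.
Number of Kraus operators = dim(H_env) = d_env
= 15

15


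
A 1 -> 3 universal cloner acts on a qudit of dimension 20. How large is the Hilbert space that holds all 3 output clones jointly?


Output space = H^(tensor 3) where dim(H) = 20
dim = 20^3
= 400 (after 2 factors)
= 8000 (after 3 factors)
= 8000

8000


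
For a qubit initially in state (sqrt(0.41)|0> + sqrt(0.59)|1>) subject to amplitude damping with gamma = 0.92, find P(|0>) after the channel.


For amplitude damping with parameter gamma on state sqrt(a)|0> + sqrt(b)|1>:
alpha^2 = 0.41, beta^2 = 0.59
P(|0>) = alpha^2 + gamma * beta^2
= 0.41 + 0.92 * 0.59
= 0.41 + 0.5428
= 0.9528

0.9528


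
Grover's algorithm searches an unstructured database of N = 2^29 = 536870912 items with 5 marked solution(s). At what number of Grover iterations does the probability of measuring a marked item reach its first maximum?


After j Grover iterations the success probability is P(j) = sin^2((2j+1)*theta), where sin(theta) = sqrt(k/N).
N = 2^29 = 536870912, k = 5
sin(theta) = sqrt(k/N) = 9.650505555e-05
theta = arcsin(sqrt(k/N)) = 9.65050557e-05 rad
P(j) reaches its first maximum when (2j+1)*theta is as close as possible to pi/2, i.e. j = round(pi/(4*theta) - 1/2).
pi/(4*theta) - 1/2 = 8137.9147
(For comparison, the common estimate pi/4 * sqrt(N/k) = 8138.4147; the exact maximiser is used here.)
Optimal iterations = 8138

8138


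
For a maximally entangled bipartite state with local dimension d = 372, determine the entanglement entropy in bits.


For a maximally entangled state in d x d:
S = log2(d) = log2(372)
= 8.5392

8.5392


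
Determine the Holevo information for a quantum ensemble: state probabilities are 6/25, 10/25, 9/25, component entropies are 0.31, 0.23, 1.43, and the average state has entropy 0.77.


chi = S(rho) - sum_i p_i * S(rho_i)
Weighted entropy = 6/25 * 0.31 + 10/25 * 0.23 + 9/25 * 1.43
= 0.6812
chi = 0.77 - 0.6812
= 0.0888

0.0888


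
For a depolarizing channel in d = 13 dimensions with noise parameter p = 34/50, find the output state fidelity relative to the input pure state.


F = (1-p) + p/d
= (1 - 0.6800) + 0.6800/13
= 0.3200 + 0.0523
= 0.3723

0.3723


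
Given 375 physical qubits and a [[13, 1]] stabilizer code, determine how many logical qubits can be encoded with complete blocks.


Each code block uses 13 physical qubits for 1 logical qubit(s).
Number of complete blocks = floor(375 / 13) = 28
Logical qubits = 28 * 1
= 28

28


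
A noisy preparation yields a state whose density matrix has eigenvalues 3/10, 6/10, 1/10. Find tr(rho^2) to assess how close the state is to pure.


tr(rho^2) = sum of eigenvalues squared
= (3/10)^2 + (6/10)^2 + (1/10)^2
= (9 + 36 + 1) / 100
= 46/100
= 0.4600

0.4600


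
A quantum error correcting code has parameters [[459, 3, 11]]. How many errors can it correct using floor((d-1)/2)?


Code parameters: [[459, 3, 11]], distance d = 11.
Number of correctable errors = floor((d-1)/2)
= floor((11 - 1)/2)
= floor(10/2)
= 5

5


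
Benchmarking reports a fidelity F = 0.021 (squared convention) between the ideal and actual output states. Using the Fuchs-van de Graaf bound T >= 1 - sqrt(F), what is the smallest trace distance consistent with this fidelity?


Fuchs-van de Graaf (squared-fidelity convention): 1 - sqrt(F) <= T <= sqrt(1 - F).
Lower bound: T >= 1 - sqrt(F)
sqrt(F) = sqrt(0.021) = 0.1449
T >= 1 - 0.1449
T >= 0.8551

0.8551


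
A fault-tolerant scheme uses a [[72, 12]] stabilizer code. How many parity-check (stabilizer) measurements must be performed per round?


For an [[n,k]] stabilizer code:
Number of stabilizer generators = n - k
= 72 - 12
= 60

60


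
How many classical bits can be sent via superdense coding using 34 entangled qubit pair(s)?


Superdense coding allows 2 classical bits per shared entangled pair.
34 pair(s) -> 2 * 34 = 68 classical bits

68


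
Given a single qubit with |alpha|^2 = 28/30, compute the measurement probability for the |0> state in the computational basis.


|alpha|^2 = 28/30 = 0.9333
|beta|^2 = 1 - 28/30 = 2/30 = 0.0667
P(|0>) = |alpha|^2 = 0.9333

0.9333


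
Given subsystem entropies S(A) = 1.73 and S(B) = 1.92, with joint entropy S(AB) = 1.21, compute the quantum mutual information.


I(A:B) = S(A) + S(B) - S(AB)
= 1.73 + 1.92 - 1.21
= 2.4400

2.4400


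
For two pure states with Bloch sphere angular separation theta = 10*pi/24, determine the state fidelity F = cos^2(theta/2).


For states separated by angle theta on Bloch sphere:
F = cos^2(theta/2)
theta = 10*pi/24 = 1.3090
theta/2 = 0.6545
cos(theta/2) = 0.7934
F = 0.6294

0.6294


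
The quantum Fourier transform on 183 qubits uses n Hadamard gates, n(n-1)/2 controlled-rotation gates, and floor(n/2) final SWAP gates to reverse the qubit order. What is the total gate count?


Hadamard gates: 183
Controlled rotations: n*(n-1)/2 = 183*182/2 = 16653
SWAP gates: floor(n/2) = floor(183/2) = 91
Total = 183 + 16653 + 91
= 16927

16927


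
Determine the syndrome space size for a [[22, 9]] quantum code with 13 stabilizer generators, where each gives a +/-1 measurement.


Each stabilizer generator gives a binary (+1 or -1) measurement outcome.
With 13 independent generators:
Total syndromes = 2^13
= 8192

8192


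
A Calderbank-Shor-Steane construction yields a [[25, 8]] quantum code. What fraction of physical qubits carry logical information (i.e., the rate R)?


Code rate R = k/n
= 8/25
= 0.3200

0.3200


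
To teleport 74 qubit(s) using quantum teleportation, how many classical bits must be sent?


Quantum teleportation requires 2 classical bits per qubit teleported.
74 qubit(s) -> 2 * 74 = 148 classical bits

148


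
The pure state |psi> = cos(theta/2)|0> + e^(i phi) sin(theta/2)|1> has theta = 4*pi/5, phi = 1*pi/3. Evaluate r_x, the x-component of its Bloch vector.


theta = 2.5133, phi = 1.0472
r_x = sin(theta)*cos(phi) = 0.5878 * 0.5000
r_x = 0.2939

0.2939


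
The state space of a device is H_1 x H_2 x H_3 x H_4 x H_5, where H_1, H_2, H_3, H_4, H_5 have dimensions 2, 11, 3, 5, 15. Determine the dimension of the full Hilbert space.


dim(H_1 x H_2 x H_3 x H_4 x H_5) = 2 * 11 * 3 * 5 * 15
= 22 * 3 * 5 * 15
= 66 * 5 * 15
= 330 * 15
= 4950

4950


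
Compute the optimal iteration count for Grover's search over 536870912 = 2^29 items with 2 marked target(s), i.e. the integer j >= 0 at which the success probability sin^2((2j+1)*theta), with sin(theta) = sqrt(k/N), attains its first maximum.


After j Grover iterations the success probability is P(j) = sin^2((2j+1)*theta), where sin(theta) = sqrt(k/N).
N = 2^29 = 536870912, k = 2
sin(theta) = sqrt(k/N) = 6.103515625e-05
theta = arcsin(sqrt(k/N)) = 6.103515629e-05 rad
P(j) reaches its first maximum when (2j+1)*theta is as close as possible to pi/2, i.e. j = round(pi/(4*theta) - 1/2).
pi/(4*theta) - 1/2 = 12867.4635
(For comparison, the common estimate pi/4 * sqrt(N/k) = 12867.9635; the exact maximiser is used here.)
Optimal iterations = 12867

12867


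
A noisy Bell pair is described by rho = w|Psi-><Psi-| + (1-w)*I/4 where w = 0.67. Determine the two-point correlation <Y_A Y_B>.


|Psi-> = (|01> - |10>)/sqrt(2)
For the pure Bell state, <Y_A Y_B> = -1 (Bell-state Pauli correlator).
The maximally-mixed part I/4 has tr(I/4 * P tensor P) = 0 for any traceless Pauli P.
So <Y_A Y_B>_rho = w * (-1) + (1 - w) * 0
= 0.67 * (-1)
= -0.6700

-0.6700


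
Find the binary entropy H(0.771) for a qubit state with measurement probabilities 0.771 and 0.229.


S = -p*log2(p) - (1-p)*log2(1-p)
p = 0.7710, 1-p = 0.2290
= -0.7710 * log2(0.7710) - 0.2290 * log2(0.2290)
= -(-0.2893) - (-0.4870)
= 0.7763

0.7763


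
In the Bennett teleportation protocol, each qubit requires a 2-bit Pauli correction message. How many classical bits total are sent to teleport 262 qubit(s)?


Quantum teleportation requires 2 classical bits per qubit teleported.
262 qubit(s) -> 2 * 262 = 524 classical bits

524


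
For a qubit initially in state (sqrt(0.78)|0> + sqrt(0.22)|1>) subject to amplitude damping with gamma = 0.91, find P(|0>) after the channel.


For amplitude damping with parameter gamma on state sqrt(a)|0> + sqrt(b)|1>:
alpha^2 = 0.78, beta^2 = 0.22
P(|0>) = alpha^2 + gamma * beta^2
= 0.78 + 0.91 * 0.22
= 0.78 + 0.2002
= 0.9802

0.9802


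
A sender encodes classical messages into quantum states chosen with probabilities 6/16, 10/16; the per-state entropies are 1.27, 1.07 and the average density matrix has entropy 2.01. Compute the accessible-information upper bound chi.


chi = S(rho) - sum_i p_i * S(rho_i)
Weighted entropy = 6/16 * 1.27 + 10/16 * 1.07
= 1.1450
chi = 2.01 - 1.1450
= 0.8650

0.8650


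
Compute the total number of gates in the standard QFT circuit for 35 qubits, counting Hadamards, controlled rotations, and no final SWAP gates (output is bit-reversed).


Hadamard gates: 35
Controlled rotations: n*(n-1)/2 = 35*34/2 = 595
SWAP gates: 0 (omitted)
Total = 35 + 595
= 630

630


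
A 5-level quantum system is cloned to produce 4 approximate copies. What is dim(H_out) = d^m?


Output space = H^(tensor 4) where dim(H) = 5
dim = 5^4
= 25 (after 2 factors)
= 125 (after 3 factors)
= 625 (after 4 factors)
= 625

625


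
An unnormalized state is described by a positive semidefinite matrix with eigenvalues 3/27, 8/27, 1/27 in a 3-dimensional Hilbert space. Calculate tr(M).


tr(M) = sum of eigenvalues
= 3/27 + 8/27 + 1/27
= 12/27
= 0.4444

0.4444


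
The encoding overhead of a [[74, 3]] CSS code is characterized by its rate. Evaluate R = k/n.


Code rate R = k/n
= 3/74
= 0.0405

0.0405


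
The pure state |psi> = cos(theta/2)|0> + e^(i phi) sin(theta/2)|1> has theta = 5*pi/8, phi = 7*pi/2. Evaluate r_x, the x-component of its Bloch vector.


theta = 1.9635, phi = 10.9956
r_x = sin(theta)*cos(phi) = 0.9239 * 0.0000
r_x = 0.0000

0.0000


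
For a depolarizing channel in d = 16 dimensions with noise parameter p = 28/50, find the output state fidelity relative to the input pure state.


F = (1-p) + p/d
= (1 - 0.5600) + 0.5600/16
= 0.4400 + 0.0350
= 0.4750

0.4750


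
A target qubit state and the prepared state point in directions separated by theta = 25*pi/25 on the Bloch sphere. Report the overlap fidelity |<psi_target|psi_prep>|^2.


For states separated by angle theta on Bloch sphere:
F = cos^2(theta/2)
theta = 25*pi/25 = 3.1416
theta/2 = 1.5708
cos(theta/2) = 0.0000
F = 0.0000

0.0000


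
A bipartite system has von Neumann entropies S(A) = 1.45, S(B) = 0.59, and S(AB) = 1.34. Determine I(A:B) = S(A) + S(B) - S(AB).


I(A:B) = S(A) + S(B) - S(AB)
= 1.45 + 0.59 - 1.34
= 0.7000

0.7000


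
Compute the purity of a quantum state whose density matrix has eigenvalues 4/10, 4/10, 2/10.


tr(rho^2) = sum of eigenvalues squared
= (4/10)^2 + (4/10)^2 + (2/10)^2
= (16 + 16 + 4) / 100
= 36/100
= 0.3600

0.3600


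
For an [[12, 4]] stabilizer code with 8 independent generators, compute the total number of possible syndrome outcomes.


Each stabilizer generator gives a binary (+1 or -1) measurement outcome.
With 8 independent generators:
Total syndromes = 2^8
= 256

256


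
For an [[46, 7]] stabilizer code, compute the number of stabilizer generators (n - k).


For an [[n,k]] stabilizer code:
Number of stabilizer generators = n - k
= 46 - 7
= 39

39


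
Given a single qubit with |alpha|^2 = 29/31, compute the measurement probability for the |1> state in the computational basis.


|alpha|^2 = 29/31 = 0.9355
|beta|^2 = 1 - 29/31 = 2/31 = 0.0645
P(|1>) = |beta|^2 = 0.0645

0.0645


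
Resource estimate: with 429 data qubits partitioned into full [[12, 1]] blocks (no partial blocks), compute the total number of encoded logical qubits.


Each code block uses 12 physical qubits for 1 logical qubit(s).
Number of complete blocks = floor(429 / 12) = 35
Logical qubits = 35 * 1
= 35

35


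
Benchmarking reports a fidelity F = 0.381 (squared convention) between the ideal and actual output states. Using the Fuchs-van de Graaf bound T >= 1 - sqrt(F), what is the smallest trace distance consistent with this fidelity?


Fuchs-van de Graaf (squared-fidelity convention): 1 - sqrt(F) <= T <= sqrt(1 - F).
Lower bound: T >= 1 - sqrt(F)
sqrt(F) = sqrt(0.381) = 0.6173
T >= 1 - 0.6173
T >= 0.3827

0.3827


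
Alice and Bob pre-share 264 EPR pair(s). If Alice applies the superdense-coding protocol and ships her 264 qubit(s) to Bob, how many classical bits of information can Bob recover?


Superdense coding allows 2 classical bits per shared entangled pair.
264 pair(s) -> 2 * 264 = 528 classical bits

528


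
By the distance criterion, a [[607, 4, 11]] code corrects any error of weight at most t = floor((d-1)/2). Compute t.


Code parameters: [[607, 4, 11]], distance d = 11.
Number of correctable errors = floor((d-1)/2)
= floor((11 - 1)/2)
= floor(10/2)
= 5

5


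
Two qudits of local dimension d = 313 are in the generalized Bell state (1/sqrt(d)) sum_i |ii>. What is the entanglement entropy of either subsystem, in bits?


For a maximally entangled state in d x d:
S = log2(d) = log2(313)
= 8.2900

8.2900


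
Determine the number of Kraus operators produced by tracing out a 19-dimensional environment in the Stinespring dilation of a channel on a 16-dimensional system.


Tracing out the environment in an orthonormal basis {|i>_E} gives Kraus operators K_i = <i|_E U |0>_E.
Number of Kraus operators = dim(H_env) = d_env
= 19

19


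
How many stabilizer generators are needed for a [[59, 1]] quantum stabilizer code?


For an [[n,k]] stabilizer code:
Number of stabilizer generators = n - k
= 59 - 1
= 58

58


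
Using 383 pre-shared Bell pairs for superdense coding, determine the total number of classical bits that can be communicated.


Superdense coding allows 2 classical bits per shared entangled pair.
383 pair(s) -> 2 * 383 = 766 classical bits

766


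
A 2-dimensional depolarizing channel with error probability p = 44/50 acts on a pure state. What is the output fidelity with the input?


F = (1-p) + p/d
= (1 - 0.8800) + 0.8800/2
= 0.1200 + 0.4400
= 0.5600

0.5600


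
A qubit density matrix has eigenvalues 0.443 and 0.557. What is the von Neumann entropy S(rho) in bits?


S = -p*log2(p) - (1-p)*log2(1-p)
p = 0.4430, 1-p = 0.5570
= -0.4430 * log2(0.4430) - 0.5570 * log2(0.5570)
= -(-0.5204) - (-0.4702)
= 0.9906

0.9906


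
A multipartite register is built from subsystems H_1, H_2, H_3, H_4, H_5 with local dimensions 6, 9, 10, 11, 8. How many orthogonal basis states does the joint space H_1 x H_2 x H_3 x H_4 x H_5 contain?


dim(H_1 x H_2 x H_3 x H_4 x H_5) = 6 * 9 * 10 * 11 * 8
= 54 * 10 * 11 * 8
= 540 * 11 * 8
= 5940 * 8
= 47520

47520


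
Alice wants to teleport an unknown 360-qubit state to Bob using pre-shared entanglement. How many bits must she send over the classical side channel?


Quantum teleportation requires 2 classical bits per qubit teleported.
360 qubit(s) -> 2 * 360 = 720 classical bits

720


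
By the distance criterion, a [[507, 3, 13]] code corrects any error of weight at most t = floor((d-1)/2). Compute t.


Code parameters: [[507, 3, 13]], distance d = 13.
Number of correctable errors = floor((d-1)/2)
= floor((13 - 1)/2)
= floor(12/2)
= 6

6


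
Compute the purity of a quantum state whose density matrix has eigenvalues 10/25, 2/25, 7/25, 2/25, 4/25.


tr(rho^2) = sum of eigenvalues squared
= (10/25)^2 + (2/25)^2 + (7/25)^2 + (2/25)^2 + (4/25)^2
= (100 + 4 + 49 + 4 + 16) / 625
= 173/625
= 0.2768

0.2768


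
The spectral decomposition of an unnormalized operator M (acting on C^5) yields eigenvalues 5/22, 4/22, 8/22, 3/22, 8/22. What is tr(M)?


tr(M) = sum of eigenvalues
= 5/22 + 4/22 + 8/22 + 3/22 + 8/22
= 28/22
= 1.2727

1.2727


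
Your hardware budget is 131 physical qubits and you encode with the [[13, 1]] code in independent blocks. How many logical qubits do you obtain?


Each code block uses 13 physical qubits for 1 logical qubit(s).
Number of complete blocks = floor(131 / 13) = 10
Logical qubits = 10 * 1
= 10

10


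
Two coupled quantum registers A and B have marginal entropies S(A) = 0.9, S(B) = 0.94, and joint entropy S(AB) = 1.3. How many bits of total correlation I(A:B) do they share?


I(A:B) = S(A) + S(B) - S(AB)
= 0.9 + 0.94 - 1.3
= 0.5400

0.5400


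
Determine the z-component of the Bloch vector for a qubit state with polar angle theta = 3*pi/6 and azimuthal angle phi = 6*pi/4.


theta = 1.5708, phi = 4.7124
r_z = cos(theta) = 0.0000

0.0000


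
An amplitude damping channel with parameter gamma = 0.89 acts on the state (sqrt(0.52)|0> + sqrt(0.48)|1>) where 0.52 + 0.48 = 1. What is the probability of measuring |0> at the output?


For amplitude damping with parameter gamma on state sqrt(a)|0> + sqrt(b)|1>:
alpha^2 = 0.52, beta^2 = 0.48
P(|0>) = alpha^2 + gamma * beta^2
= 0.52 + 0.89 * 0.48
= 0.52 + 0.4272
= 0.9472

0.9472


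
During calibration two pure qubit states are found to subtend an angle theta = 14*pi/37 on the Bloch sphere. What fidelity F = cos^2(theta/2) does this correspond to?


For states separated by angle theta on Bloch sphere:
F = cos^2(theta/2)
theta = 14*pi/37 = 1.1887
theta/2 = 0.5944
cos(theta/2) = 0.8285
F = 0.6864

0.6864


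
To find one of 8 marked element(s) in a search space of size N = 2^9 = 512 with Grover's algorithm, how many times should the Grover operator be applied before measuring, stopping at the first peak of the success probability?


After j Grover iterations the success probability is P(j) = sin^2((2j+1)*theta), where sin(theta) = sqrt(k/N).
N = 2^9 = 512, k = 8
sin(theta) = sqrt(k/N) = 0.125
theta = arcsin(sqrt(k/N)) = 0.1253278312 rad
P(j) reaches its first maximum when (2j+1)*theta is as close as possible to pi/2, i.e. j = round(pi/(4*theta) - 1/2).
pi/(4*theta) - 1/2 = 5.7667
(For comparison, the common estimate pi/4 * sqrt(N/k) = 6.2832; the exact maximiser is used here.)
Optimal iterations = 6

6


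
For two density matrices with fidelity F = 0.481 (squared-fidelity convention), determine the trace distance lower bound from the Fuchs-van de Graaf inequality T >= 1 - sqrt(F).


Fuchs-van de Graaf (squared-fidelity convention): 1 - sqrt(F) <= T <= sqrt(1 - F).
Lower bound: T >= 1 - sqrt(F)
sqrt(F) = sqrt(0.481) = 0.6935
T >= 1 - 0.6935
T >= 0.3065

0.3065


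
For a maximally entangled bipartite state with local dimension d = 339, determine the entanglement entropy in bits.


For a maximally entangled state in d x d:
S = log2(d) = log2(339)
= 8.4051

8.4051


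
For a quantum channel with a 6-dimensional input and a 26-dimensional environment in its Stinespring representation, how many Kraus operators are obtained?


Tracing out the environment in an orthonormal basis {|i>_E} gives Kraus operators K_i = <i|_E U |0>_E.
Number of Kraus operators = dim(H_env) = d_env
= 26

26


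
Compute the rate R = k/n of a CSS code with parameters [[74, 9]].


Code rate R = k/n
= 9/74
= 0.1216

0.1216


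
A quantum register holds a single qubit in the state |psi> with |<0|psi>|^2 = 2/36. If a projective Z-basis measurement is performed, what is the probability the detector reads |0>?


|alpha|^2 = 2/36 = 0.0556
|beta|^2 = 1 - 2/36 = 34/36 = 0.9444
P(|0>) = |alpha|^2 = 0.0556

0.0556


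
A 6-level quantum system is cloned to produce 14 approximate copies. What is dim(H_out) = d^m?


Output space = H^(tensor 14) where dim(H) = 6
dim = 6^14
= 36 (after 2 factors)
= 216 (after 3 factors)
= 1296 (after 4 factors)
= 7776 (after 5 factors)
= 46656 (after 6 factors)
= 279936 (after 7 factors)
= 1679616 (after 8 factors)
= 10077696 (after 9 factors)
= 60466176 (after 10 factors)
= 362797056 (after 11 factors)
= 2176782336 (after 12 factors)
= 13060694016 (after 13 factors)
= 78364164096 (after 14 factors)
= 78364164096

78364164096


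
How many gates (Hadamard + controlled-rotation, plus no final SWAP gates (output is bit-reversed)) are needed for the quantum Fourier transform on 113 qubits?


Hadamard gates: 113
Controlled rotations: n*(n-1)/2 = 113*112/2 = 6328
SWAP gates: 0 (omitted)
Total = 113 + 6328
= 6441

6441


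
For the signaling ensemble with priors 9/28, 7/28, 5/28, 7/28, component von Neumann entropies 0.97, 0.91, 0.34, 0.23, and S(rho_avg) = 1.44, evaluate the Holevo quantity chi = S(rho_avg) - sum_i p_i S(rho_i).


chi = S(rho) - sum_i p_i * S(rho_i)
Weighted entropy = 9/28 * 0.97 + 7/28 * 0.91 + 5/28 * 0.34 + 7/28 * 0.23
= 0.6575
chi = 1.44 - 0.6575
= 0.7825

0.7825


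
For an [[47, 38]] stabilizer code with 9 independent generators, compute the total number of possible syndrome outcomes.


Each stabilizer generator gives a binary (+1 or -1) measurement outcome.
With 9 independent generators:
Total syndromes = 2^9
= 512

512


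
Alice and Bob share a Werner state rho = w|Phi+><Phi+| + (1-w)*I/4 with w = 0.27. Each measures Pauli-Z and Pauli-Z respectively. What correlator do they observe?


|Phi+> = (|00> + |11>)/sqrt(2)
For the pure Bell state, <Z_A Z_B> = +1 (Bell-state Pauli correlator).
The maximally-mixed part I/4 has tr(I/4 * P tensor P) = 0 for any traceless Pauli P.
So <Z_A Z_B>_rho = w * (+1) + (1 - w) * 0
= 0.27 * (+1)
= 0.2700

0.2700


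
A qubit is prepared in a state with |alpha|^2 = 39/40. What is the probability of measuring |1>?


|alpha|^2 = 39/40 = 0.9750
|beta|^2 = 1 - 39/40 = 1/40 = 0.0250
P(|1>) = |beta|^2 = 0.0250

0.0250


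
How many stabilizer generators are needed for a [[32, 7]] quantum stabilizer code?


For an [[n,k]] stabilizer code:
Number of stabilizer generators = n - k
= 32 - 7
= 25

25


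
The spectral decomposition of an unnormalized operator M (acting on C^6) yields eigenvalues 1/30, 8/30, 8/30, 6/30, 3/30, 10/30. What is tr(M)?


tr(M) = sum of eigenvalues
= 1/30 + 8/30 + 8/30 + 6/30 + 3/30 + 10/30
= 36/30
= 1.2000

1.2000


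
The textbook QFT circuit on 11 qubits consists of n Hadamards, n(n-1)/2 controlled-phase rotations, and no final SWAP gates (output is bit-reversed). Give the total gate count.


Hadamard gates: 11
Controlled rotations: n*(n-1)/2 = 11*10/2 = 55
SWAP gates: 0 (omitted)
Total = 11 + 55
= 66

66


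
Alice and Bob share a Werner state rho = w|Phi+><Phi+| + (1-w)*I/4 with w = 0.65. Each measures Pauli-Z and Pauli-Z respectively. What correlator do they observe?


|Phi+> = (|00> + |11>)/sqrt(2)
For the pure Bell state, <Z_A Z_B> = +1 (Bell-state Pauli correlator).
The maximally-mixed part I/4 has tr(I/4 * P tensor P) = 0 for any traceless Pauli P.
So <Z_A Z_B>_rho = w * (+1) + (1 - w) * 0
= 0.65 * (+1)
= 0.6500

0.6500


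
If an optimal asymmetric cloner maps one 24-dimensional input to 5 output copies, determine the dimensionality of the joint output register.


Output space = H^(tensor 5) where dim(H) = 24
dim = 24^5
= 576 (after 2 factors)
= 13824 (after 3 factors)
= 331776 (after 4 factors)
= 7962624 (after 5 factors)
= 7962624

7962624


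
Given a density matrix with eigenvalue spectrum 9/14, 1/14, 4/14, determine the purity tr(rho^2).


tr(rho^2) = sum of eigenvalues squared
= (9/14)^2 + (1/14)^2 + (4/14)^2
= (81 + 1 + 16) / 196
= 98/196
= 0.5000

0.5000


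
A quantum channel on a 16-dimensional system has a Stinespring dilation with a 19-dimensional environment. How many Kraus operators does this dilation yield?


Tracing out the environment in an orthonormal basis {|i>_E} gives Kraus operators K_i = <i|_E U |0>_E.
Number of Kraus operators = dim(H_env) = d_env
= 19

19


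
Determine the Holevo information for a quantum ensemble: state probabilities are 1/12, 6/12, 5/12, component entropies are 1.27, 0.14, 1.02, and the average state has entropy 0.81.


chi = S(rho) - sum_i p_i * S(rho_i)
Weighted entropy = 1/12 * 1.27 + 6/12 * 0.14 + 5/12 * 1.02
= 0.6008
chi = 0.81 - 0.6008
= 0.2092

0.2092


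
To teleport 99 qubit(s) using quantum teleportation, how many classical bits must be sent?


Quantum teleportation requires 2 classical bits per qubit teleported.
99 qubit(s) -> 2 * 99 = 198 classical bits

198


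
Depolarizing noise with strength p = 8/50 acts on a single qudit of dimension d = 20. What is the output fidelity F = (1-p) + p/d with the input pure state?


F = (1-p) + p/d
= (1 - 0.1600) + 0.1600/20
= 0.8400 + 0.0080
= 0.8480

0.8480


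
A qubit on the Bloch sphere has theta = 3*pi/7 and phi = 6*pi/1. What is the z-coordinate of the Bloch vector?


theta = 1.3464, phi = 18.8496
r_z = cos(theta) = 0.2225

0.2225


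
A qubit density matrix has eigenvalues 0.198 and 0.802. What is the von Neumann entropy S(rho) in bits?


S = -p*log2(p) - (1-p)*log2(1-p)
p = 0.1980, 1-p = 0.8020
= -0.1980 * log2(0.1980) - 0.8020 * log2(0.8020)
= -(-0.4626) - (-0.2553)
= 0.7179

0.7179


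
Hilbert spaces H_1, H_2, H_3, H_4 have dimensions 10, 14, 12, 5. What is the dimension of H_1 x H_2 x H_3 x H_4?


dim(H_1 x H_2 x H_3 x H_4) = 10 * 14 * 12 * 5
= 140 * 12 * 5
= 1680 * 5
= 8400

8400


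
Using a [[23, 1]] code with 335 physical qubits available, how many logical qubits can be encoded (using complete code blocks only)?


Each code block uses 23 physical qubits for 1 logical qubit(s).
Number of complete blocks = floor(335 / 23) = 14
Logical qubits = 14 * 1
= 14

14


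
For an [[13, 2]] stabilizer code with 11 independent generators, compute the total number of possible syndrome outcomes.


Each stabilizer generator gives a binary (+1 or -1) measurement outcome.
With 11 independent generators:
Total syndromes = 2^11
= 2048

2048


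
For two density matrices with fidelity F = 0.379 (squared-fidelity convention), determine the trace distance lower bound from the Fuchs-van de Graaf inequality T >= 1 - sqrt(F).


Fuchs-van de Graaf (squared-fidelity convention): 1 - sqrt(F) <= T <= sqrt(1 - F).
Lower bound: T >= 1 - sqrt(F)
sqrt(F) = sqrt(0.379) = 0.6156
T >= 1 - 0.6156
T >= 0.3844

0.3844


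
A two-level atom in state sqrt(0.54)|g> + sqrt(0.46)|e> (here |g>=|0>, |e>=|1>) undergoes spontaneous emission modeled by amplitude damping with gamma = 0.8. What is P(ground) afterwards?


For amplitude damping with parameter gamma on state sqrt(a)|0> + sqrt(b)|1>:
alpha^2 = 0.54, beta^2 = 0.46
P(|0>) = alpha^2 + gamma * beta^2
= 0.54 + 0.8 * 0.46
= 0.54 + 0.3680
= 0.9080

0.9080


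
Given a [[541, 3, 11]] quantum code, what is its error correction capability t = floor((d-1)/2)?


Code parameters: [[541, 3, 11]], distance d = 11.
Number of correctable errors = floor((d-1)/2)
= floor((11 - 1)/2)
= floor(10/2)
= 5

5


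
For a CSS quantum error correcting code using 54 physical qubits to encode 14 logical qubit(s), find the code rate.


Code rate R = k/n
= 14/54
= 0.2593

0.2593


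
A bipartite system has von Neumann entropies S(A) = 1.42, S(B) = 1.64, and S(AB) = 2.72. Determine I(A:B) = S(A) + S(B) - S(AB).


I(A:B) = S(A) + S(B) - S(AB)
= 1.42 + 1.64 - 2.72
= 0.3400

0.3400


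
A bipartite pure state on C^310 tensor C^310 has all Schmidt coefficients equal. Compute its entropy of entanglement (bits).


For a maximally entangled state in d x d:
S = log2(d) = log2(310)
= 8.2761

8.2761


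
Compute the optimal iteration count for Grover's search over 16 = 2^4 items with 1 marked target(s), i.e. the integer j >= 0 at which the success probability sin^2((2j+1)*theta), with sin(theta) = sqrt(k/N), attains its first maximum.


After j Grover iterations the success probability is P(j) = sin^2((2j+1)*theta), where sin(theta) = sqrt(k/N).
N = 2^4 = 16, k = 1
sin(theta) = sqrt(k/N) = 0.25
theta = arcsin(sqrt(k/N)) = 0.2526802551 rad
P(j) reaches its first maximum when (2j+1)*theta is as close as possible to pi/2, i.e. j = round(pi/(4*theta) - 1/2).
pi/(4*theta) - 1/2 = 2.6083
(For comparison, the common estimate pi/4 * sqrt(N/k) = 3.1416; the exact maximiser is used here.)
Optimal iterations = 3

3


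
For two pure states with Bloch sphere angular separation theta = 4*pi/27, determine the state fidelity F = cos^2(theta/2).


For states separated by angle theta on Bloch sphere:
F = cos^2(theta/2)
theta = 4*pi/27 = 0.4654
theta/2 = 0.2327
cos(theta/2) = 0.9730
F = 0.9468

0.9468


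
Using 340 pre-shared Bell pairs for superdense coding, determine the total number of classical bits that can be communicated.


Superdense coding allows 2 classical bits per shared entangled pair.
340 pair(s) -> 2 * 340 = 680 classical bits

680


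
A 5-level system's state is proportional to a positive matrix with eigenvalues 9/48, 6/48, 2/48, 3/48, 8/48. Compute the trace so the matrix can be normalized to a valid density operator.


tr(M) = sum of eigenvalues
= 9/48 + 6/48 + 2/48 + 3/48 + 8/48
= 28/48
= 0.5833

0.5833
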